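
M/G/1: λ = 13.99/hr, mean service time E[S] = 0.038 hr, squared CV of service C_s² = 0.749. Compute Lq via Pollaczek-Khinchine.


ρ = λ·E[S] = 13.99·0.038 = 0.5316
Lq = ρ²(1+C_s²)/(2(1−ρ)) = 0.2826·(1+0.749)/(2·0.4684)
= 0.2826·1.7490/0.9368 = 0.52767

Final: 0.52767


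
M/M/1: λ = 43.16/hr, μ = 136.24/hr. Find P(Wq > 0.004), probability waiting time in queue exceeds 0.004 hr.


ρ = 43.16/136.24 = 0.3168
P(Wq > t) = ρ·e^{−(μ−λ)t} = 0.3168·e^{−0.3723}
= 0.3168·0.689134 = 0.218313

Final: 0.218313


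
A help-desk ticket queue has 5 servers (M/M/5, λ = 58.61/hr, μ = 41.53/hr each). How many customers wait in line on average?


a = λ/μ = 1.4113; ρ = a/5 = 0.2823
P₀ = 0.243555
Lq = P₀·a^c·ρ / (c!·(1−ρ)²) = 0.243555·5.59821·0.2823/(120·0.51516)
= 0.006225

Final: 0.006225


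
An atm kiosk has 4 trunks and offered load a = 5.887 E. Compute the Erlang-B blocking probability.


B(c,a) = (a^c/c!) / Σ_{k=0}^{c} a^k/k!
a^4/4! = 50.045485
Σ terms (k=0..4): 1.00000 + 5.88700 + 17.32838 + 34.00407 + 50.04548 = 108.264936
B = 50.045485/108.264936 = 0.462250

Final: 0.462250


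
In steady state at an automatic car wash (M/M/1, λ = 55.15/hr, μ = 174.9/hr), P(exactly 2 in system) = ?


ρ = 55.15/174.9 = 0.3153
P_n = (1−ρ)·ρ^n = (1 − 0.3153)·0.3153^2 = 0.6847·0.099429 = 0.068076

Final: 0.068076


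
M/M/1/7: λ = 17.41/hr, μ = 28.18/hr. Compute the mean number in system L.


ρ = 17.41/28.18 = 0.6178
L = ρ[1 − (K+1)ρ^K + Kρ^(K+1)] / [(1−ρ)(1−ρ^(K+1))]
Numerator: 0.6178·(1 − 8·0.034356 + 7·0.021226) = 0.539803
Denominator: (0.3822)·(0.978774) = 0.374074
L = 0.539803/0.374074 = 1.4430

Final: 1.4430


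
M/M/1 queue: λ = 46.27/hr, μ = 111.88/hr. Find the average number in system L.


ρ = λ/μ = 46.27/111.88 = 0.4136
L = ρ/(1−ρ) = 0.4136/(1 − 0.4136) = 0.4136/0.5864 = 0.7052

Final: 0.7052


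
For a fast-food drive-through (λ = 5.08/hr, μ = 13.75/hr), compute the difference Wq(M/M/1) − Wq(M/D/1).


ρ = 5.08/13.75 = 0.3695
Wq(M/M/1) = ρ/(μ−λ) = 0.3695/8.67 = 0.04261 hr
Wq(M/D/1) = ρ/(2(μ−λ)) = 0.02131 hr
Savings = 0.04261 − 0.02131 = 0.02131 hr

Final: 0.02131 hr


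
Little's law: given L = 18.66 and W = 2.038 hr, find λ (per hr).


λ = L/W = 18.66/2.038 = 9.1560 /hr

Final: 9.1560 /hr


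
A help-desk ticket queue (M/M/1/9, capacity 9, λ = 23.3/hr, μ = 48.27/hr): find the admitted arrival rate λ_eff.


ρ = 0.4827; P_K = (1−ρ)ρ^9/(1−ρ^10) = 0.0007365
λ_eff = λ(1 − P_K) = 23.3·(1 − 0.0007365) = 23.3·0.999264 = 23.2828 /hr

Final: 23.2828 /hr


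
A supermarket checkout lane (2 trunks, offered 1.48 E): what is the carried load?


B(2,1.48) = 0.306333 (Erlang-B)
Carried load = a(1 − B) = 1.48·(1 − 0.306333) = 1.48·0.693667 = 1.0266 E

Final: 1.0266 Erlangs


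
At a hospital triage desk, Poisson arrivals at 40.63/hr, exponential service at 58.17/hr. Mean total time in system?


W = 1/(μ−λ) = 1/(58.17 − 40.63) = 1/17.54 = 0.05701 hr

Final: 0.05701 hr


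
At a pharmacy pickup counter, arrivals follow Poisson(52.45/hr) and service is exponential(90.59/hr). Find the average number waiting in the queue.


ρ = 52.45/90.59 = 0.5790
Lq = ρ²/(1−ρ) = 0.3352/0.4210 = 0.7962

Final: 0.7962


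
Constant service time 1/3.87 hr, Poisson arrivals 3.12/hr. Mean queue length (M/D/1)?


ρ = 3.12/3.87 = 0.8062
M/D/1: Lq = ρ²/(2(1−ρ)) = 0.6500/(2·0.1938) = 1.67690

Final: 1.67690


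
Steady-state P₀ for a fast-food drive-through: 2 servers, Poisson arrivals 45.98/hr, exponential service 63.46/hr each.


a = λ/μ = 45.98/63.46 = 0.7246; ρ = a/c = 0.3623
Σ_{k=0}^{1} a^k/k! (terms k=0..1) = 1.00000 + 0.72455 = 1.72455
Tail: a^2/(2!(1−ρ)) = 0.52497/(2·0.6377) = 0.41160
P₀ = 1/(1.72455 + 0.41160) = 1/2.13615 = 0.468132

Final: 0.468132


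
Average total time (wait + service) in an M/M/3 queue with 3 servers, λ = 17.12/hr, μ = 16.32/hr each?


a = 1.0490; ρ = 0.3497; P₀ = 0.345413
Lq = P₀·a^c·ρ/(c!(1−ρ)²) = 0.05495
Wq = Lq/λ = 0.05495/17.12 = 0.003209 hr
W = Wq + 1/μ = 0.003209 + 0.06127 = 0.06448 hr

Final: 0.06448 hr


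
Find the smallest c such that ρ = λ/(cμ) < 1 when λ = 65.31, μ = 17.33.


Stability requires cμ > λ ⇔ c > λ/μ.
λ/μ = 65.31/17.33 = 3.7686
Minimum integer c = ⌊3.7686⌋ + 1 = 4
Check: 4·17.33 = 69.32 > 65.31, while 3·17.33 = 51.99 ≤ 65.31

Final: 4 servers


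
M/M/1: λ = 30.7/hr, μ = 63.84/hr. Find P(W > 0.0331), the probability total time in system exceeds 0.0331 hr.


W ~ Exponential(μ−λ) for M/M/1.
μ − λ = 63.84 − 30.7 = 33.1400
P(W > t) = e^{−(μ−λ)t} = e^{−1.0969} = 0.333893

Final: 0.333893


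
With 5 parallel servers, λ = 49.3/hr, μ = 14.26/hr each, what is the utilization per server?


ρ = λ/(cμ) = 49.3/(5·14.26) = 49.3/71.30 = 0.6914

Final: 0.6914


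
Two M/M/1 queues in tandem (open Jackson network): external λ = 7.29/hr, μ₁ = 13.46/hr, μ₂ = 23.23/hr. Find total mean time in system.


Each node sees arrival rate λ = 7.29/hr (tandem ⇒ throughput preserved).
W₁ = 1/(μ₁−λ) = 1/(13.46−7.29) = 0.16207 hr
W₂ = 1/(μ₂−λ) = 1/(23.23−7.29) = 0.06274 hr
W_total = W₁ + W₂ = 0.16207 + 0.06274 = 0.22481 hr

Final: 0.22481 hr


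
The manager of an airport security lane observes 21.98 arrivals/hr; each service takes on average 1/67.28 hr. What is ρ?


ρ = λ/μ = 21.98/67.28 = 0.3267

Final: 0.3267


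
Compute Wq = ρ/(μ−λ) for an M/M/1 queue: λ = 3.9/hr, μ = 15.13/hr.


ρ = 3.9/15.13 = 0.2578
Wq = ρ/(μ−λ) = 0.2578/(15.13 − 3.9) = 0.2578/11.23 = 0.02295 hr

Final: 0.02295 hr


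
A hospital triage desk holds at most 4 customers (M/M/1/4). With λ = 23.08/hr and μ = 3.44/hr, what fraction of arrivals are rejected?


ρ = λ/μ = 23.08/3.44 = 6.7093
P_K = (1−ρ)ρ^K/(1−ρ^(K+1)) = (-5.7093·2026.326610)/(1 − 13595.237836)
= -11568.911226/-13594.237836 = 0.851016

Final: 0.851016


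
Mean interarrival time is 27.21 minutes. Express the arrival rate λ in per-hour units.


λ = 1/(interarrival time) in consistent units.
1 hour = 60 min, so λ = 60/27.21 = 2.2051 per hour

Final: 2.2051 /hr


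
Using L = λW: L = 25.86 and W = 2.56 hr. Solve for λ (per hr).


λ = L/W = 25.86/2.56 = 10.1016 /hr

Final: 10.1016 /hr


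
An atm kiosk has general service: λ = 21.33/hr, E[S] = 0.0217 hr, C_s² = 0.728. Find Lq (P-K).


ρ = λ·E[S] = 21.33·0.0217 = 0.4629
Lq = ρ²(1+C_s²)/(2(1−ρ)) = 0.2142·(1+0.728)/(2·0.5371)
= 0.2142·1.7280/1.0743 = 0.34461

Final: 0.34461


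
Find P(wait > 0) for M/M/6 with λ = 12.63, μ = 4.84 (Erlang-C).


a = λ/μ = 2.6095; ρ = a/6 = 0.4349
P₀ = 0.073034 (from M/M/c formula)
C(c,a) = [a^c/(c!(1−ρ))]·P₀ = [315.75333/(720·0.5651)]·0.073034
= 0.77607·0.073034 = 0.056680

Final: 0.056680


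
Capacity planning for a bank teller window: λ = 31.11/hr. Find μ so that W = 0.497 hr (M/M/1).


W = 1/(μ−λ) ⇒ μ − λ = 1/W = 1/0.497 = 2.0121
μ = λ + 1/W = 31.11 + 2.0121 = 33.1221 per hr

Final: 33.1221 /hr


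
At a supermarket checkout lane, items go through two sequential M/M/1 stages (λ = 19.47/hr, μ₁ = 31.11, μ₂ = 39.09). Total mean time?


Each node sees arrival rate λ = 19.47/hr (tandem ⇒ throughput preserved).
W₁ = 1/(μ₁−λ) = 1/(31.11−19.47) = 0.08591 hr
W₂ = 1/(μ₂−λ) = 1/(39.09−19.47) = 0.05097 hr
W_total = W₁ + W₂ = 0.08591 + 0.05097 = 0.13688 hr

Final: 0.13688 hr


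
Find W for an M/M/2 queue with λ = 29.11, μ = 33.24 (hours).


a = 0.8758; ρ = 0.4379; P₀ = 0.390940
Lq = P₀·a^c·ρ/(c!(1−ρ)²) = 0.20774
Wq = Lq/λ = 0.20774/29.11 = 0.007137 hr
W = Wq + 1/μ = 0.007137 + 0.03008 = 0.03722 hr

Final: 0.03722 hr


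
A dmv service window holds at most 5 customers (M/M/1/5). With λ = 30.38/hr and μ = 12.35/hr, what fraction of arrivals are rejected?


ρ = λ/μ = 30.38/12.35 = 2.4599
P_K = (1−ρ)ρ^K/(1−ρ^(K+1)) = (-1.4599·90.074956)/(1 − 221.577099)
= -131.502143/-220.577099 = 0.596173

Final: 0.596173


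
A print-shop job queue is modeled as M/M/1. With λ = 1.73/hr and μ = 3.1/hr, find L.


ρ = λ/μ = 1.73/3.1 = 0.5581
L = ρ/(1−ρ) = 0.5581/(1 − 0.5581) = 0.5581/0.4419 = 1.2628

Final: 1.2628


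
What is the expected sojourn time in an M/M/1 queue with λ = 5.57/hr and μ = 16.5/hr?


W = 1/(μ−λ) = 1/(16.5 − 5.57) = 1/10.93 = 0.09149 hr

Final: 0.09149 hr


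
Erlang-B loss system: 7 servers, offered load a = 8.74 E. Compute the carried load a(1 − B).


B(7,8.74) = 0.348279 (Erlang-B)
Carried load = a(1 − B) = 8.74·(1 − 0.348279) = 8.74·0.651721 = 5.6960 E

Final: 5.6960 Erlangs


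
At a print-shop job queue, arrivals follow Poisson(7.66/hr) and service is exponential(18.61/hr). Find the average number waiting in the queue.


ρ = 7.66/18.61 = 0.4116
Lq = ρ²/(1−ρ) = 0.1694/0.5884 = 0.2879

Final: 0.2879


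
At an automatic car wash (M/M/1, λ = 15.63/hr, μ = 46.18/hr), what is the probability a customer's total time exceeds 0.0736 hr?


W ~ Exponential(μ−λ) for M/M/1.
μ − λ = 46.18 − 15.63 = 30.5500
P(W > t) = e^{−(μ−λ)t} = e^{−2.2485} = 0.105560

Final: 0.105560


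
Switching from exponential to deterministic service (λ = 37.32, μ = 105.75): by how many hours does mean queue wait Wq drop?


ρ = 37.32/105.75 = 0.3529
Wq(M/M/1) = ρ/(μ−λ) = 0.3529/68.43 = 0.005157 hr
Wq(M/D/1) = ρ/(2(μ−λ)) = 0.002579 hr
Savings = 0.005157 − 0.002579 = 0.002579 hr

Final: 0.002579 hr


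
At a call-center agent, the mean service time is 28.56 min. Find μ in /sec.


μ = 1/(service time) in consistent units.
1 second = 0.0166667 min, so μ = 0.0166667/28.56 = 0.0005836 per second

Final: 0.0005836 /sec


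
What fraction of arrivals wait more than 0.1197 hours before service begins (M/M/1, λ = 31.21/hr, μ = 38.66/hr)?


ρ = 31.21/38.66 = 0.8073
P(Wq > t) = ρ·e^{−(μ−λ)t} = 0.8073·e^{−0.8918}
= 0.8073·0.409932 = 0.330935

Final: 0.330935


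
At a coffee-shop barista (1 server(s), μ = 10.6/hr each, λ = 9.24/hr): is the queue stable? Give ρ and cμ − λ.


Total capacity cμ = 1·10.6 = 10.60/hr
ρ = λ/(cμ) = 9.24/10.60 = 0.8717
Stable ⇔ ρ < 1: YES
Spare capacity = cμ − λ = 10.60 − 9.24 = 1.36/hr

Final: ρ = 0.8717; stable; margin = 1.36/hr


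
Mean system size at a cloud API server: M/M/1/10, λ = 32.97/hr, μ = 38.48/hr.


ρ = 32.97/38.48 = 0.8568
L = ρ[1 − (K+1)ρ^K + Kρ^(K+1)] / [(1−ρ)(1−ρ^(K+1))]
Numerator: 0.8568·(1 − 11·0.213225 + 10·0.182693) = 0.412514
Denominator: (0.1432)·(0.817307) = 0.117031
L = 0.412514/0.117031 = 3.5248

Final: 3.5248


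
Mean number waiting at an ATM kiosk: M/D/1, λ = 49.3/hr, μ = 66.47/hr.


ρ = 49.3/66.47 = 0.7417
M/D/1: Lq = ρ²/(2(1−ρ)) = 0.5501/(2·0.2583) = 1.06480

Final: 1.06480


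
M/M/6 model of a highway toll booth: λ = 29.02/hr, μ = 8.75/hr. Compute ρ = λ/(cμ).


ρ = λ/(cμ) = 29.02/(6·8.75) = 29.02/52.50 = 0.5528

Final: 0.5528


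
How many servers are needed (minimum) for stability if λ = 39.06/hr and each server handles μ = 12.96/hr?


Stability requires cμ > λ ⇔ c > λ/μ.
λ/μ = 39.06/12.96 = 3.0139
Minimum integer c = ⌊3.0139⌋ + 1 = 4
Check: 4·12.96 = 51.84 > 39.06, while 3·12.96 = 38.88 ≤ 39.06

Final: 4 servers


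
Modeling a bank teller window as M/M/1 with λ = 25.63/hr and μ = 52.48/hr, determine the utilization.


ρ = λ/μ = 25.63/52.48 = 0.4884

Final: 0.4884


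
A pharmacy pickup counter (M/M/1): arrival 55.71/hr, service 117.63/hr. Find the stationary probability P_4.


ρ = 55.71/117.63 = 0.4736
P_n = (1−ρ)·ρ^n = (1 − 0.4736)·0.4736^4 = 0.5264·0.050311 = 0.026483

Final: 0.026483


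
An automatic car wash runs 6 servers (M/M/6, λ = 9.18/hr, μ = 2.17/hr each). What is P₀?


a = λ/μ = 9.18/2.17 = 4.2304; ρ = a/c = 0.7051
Σ_{k=0}^{5} a^k/k! (terms k=0..5) = 1.00000 + 4.23041 + 8.94820 + 12.61821 + 13.34506 + 11.29103 = 51.43291
Tail: a^6/(6!(1−ρ)) = 5731.88785/(720·0.2949) = 26.99261
P₀ = 1/(51.43291 + 26.99261) = 1/78.42553 = 0.012751

Final: 0.012751


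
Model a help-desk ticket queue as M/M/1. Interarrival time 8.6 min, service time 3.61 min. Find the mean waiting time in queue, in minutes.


λ = 60/8.6 = 6.9767 /hr
μ = 60/3.61 = 16.6205 /hr
ρ = λ/μ = 6.9767/16.6205 = 0.4198
Wq = ρ/(μ−λ) = 0.4198/(16.6205−6.9767) = 0.04353 hr
In minutes: 0.04353·60 = 2.612 min

Final: 2.612 min


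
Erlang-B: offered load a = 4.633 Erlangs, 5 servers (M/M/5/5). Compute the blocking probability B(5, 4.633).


B(c,a) = (a^c/c!) / Σ_{k=0}^{c} a^k/k!
a^5/5! = 17.788128
Σ terms (k=0..5): 1.00000 + 4.63300 + 10.73234 + 16.57432 + 19.19720 + 17.78813 = 69.924993
B = 17.788128/69.924993 = 0.254389

Final: 0.254389


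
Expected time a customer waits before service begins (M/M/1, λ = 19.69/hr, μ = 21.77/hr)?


ρ = 19.69/21.77 = 0.9045
Wq = ρ/(μ−λ) = 0.9045/(21.77 − 19.69) = 0.9045/2.08 = 0.4348 hr

Final: 0.4348 hr


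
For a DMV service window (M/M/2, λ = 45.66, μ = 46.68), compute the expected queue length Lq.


a = λ/μ = 0.9781; ρ = a/2 = 0.4891
P₀ = 0.343116
Lq = P₀·a^c·ρ / (c!·(1−ρ)²) = 0.343116·0.95678·0.4891/(2·0.26104)
= 0.30753

Final: 0.30753


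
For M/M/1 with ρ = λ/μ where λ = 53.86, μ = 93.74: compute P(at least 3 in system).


ρ = 53.86/93.74 = 0.5746
P(N ≥ n) = ρ^n = 0.5746^3 = 0.189681

Final: 0.189681


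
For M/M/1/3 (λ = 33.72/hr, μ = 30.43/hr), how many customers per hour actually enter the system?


ρ = 1.1081; P_K = (1−ρ)ρ^3/(1−ρ^4) = 0.289709
λ_eff = λ(1 − P_K) = 33.72·(1 − 0.289709) = 33.72·0.710291 = 23.9510 /hr

Final: 23.9510 /hr


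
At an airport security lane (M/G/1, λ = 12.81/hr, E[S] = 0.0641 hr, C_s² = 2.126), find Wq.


ρ = λ·E[S] = 12.81·0.0641 = 0.8211
E[S²] = E[S]²(1+C_s²) = 0.0641²·(1+2.126) = 0.012844
Wq = λ·E[S²]/(2(1−ρ)) = 12.81·0.012844/(2·0.1789) = 0.45990 hr

Final: 0.45990 hr


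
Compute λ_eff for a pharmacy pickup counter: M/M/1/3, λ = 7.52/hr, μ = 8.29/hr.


ρ = 0.9071; P_K = (1−ρ)ρ^3/(1−ρ^4) = 0.214713
λ_eff = λ(1 − P_K) = 7.52·(1 − 0.214713) = 7.52·0.785287 = 5.9054 /hr

Final: 5.9054 /hr


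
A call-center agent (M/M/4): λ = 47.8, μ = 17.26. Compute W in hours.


a = 2.7694; ρ = 0.6924; P₀ = 0.052326
Lq = P₀·a^c·ρ/(c!(1−ρ)²) = 0.93815
Wq = Lq/λ = 0.93815/47.8 = 0.01963 hr
W = Wq + 1/μ = 0.01963 + 0.05794 = 0.07756 hr

Final: 0.07756 hr


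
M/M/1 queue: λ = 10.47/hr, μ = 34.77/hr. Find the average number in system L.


ρ = λ/μ = 10.47/34.77 = 0.3011
L = ρ/(1−ρ) = 0.3011/(1 − 0.3011) = 0.3011/0.6989 = 0.4309

Final: 0.4309


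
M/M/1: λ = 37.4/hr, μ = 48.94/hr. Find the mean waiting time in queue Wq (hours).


ρ = 37.4/48.94 = 0.7642
Wq = ρ/(μ−λ) = 0.7642/(48.94 − 37.4) = 0.7642/11.54 = 0.06622 hr

Final: 0.06622 hr


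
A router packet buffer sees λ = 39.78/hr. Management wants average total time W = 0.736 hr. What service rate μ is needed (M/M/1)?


W = 1/(μ−λ) ⇒ μ − λ = 1/W = 1/0.736 = 1.3587
μ = λ + 1/W = 39.78 + 1.3587 = 41.1387 per hr

Final: 41.1387 /hr


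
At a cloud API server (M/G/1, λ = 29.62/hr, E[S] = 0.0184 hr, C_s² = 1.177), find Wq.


ρ = λ·E[S] = 29.62·0.0184 = 0.5450
E[S²] = E[S]²(1+C_s²) = 0.0184²·(1+1.177) = 0.0007370
Wq = λ·E[S²]/(2(1−ρ)) = 29.62·0.0007370/(2·0.4550) = 0.02399 hr

Final: 0.02399 hr


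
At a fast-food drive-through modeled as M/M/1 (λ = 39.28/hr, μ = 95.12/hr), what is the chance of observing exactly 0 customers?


ρ = 39.28/95.12 = 0.4130
P_n = (1−ρ)·ρ^n = (1 − 0.4130)·0.4130^0 = 0.5870·1.000000 = 0.587048

Final: 0.587048


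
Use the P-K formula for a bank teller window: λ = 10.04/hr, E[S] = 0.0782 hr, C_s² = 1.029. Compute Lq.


ρ = λ·E[S] = 10.04·0.0782 = 0.7851
Lq = ρ²(1+C_s²)/(2(1−ρ)) = 0.6164·(1+1.029)/(2·0.2149)
= 0.6164·2.0290/0.4297 = 2.91040

Final: 2.91040


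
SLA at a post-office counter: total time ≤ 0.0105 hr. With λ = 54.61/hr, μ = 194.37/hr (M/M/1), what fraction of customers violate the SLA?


W ~ Exponential(μ−λ) for M/M/1.
μ − λ = 194.37 − 54.61 = 139.7600
P(W > t) = e^{−(μ−λ)t} = e^{−1.4675} = 0.230506

Final: 0.230506


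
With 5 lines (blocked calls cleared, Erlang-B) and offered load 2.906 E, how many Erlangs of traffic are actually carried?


B(5,2.906) = 0.102088 (Erlang-B)
Carried load = a(1 − B) = 2.906·(1 − 0.102088) = 2.906·0.897912 = 2.6093 E

Final: 2.6093 Erlangs


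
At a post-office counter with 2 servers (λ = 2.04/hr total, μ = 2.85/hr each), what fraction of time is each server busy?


ρ = λ/(cμ) = 2.04/(2·2.85) = 2.04/5.70 = 0.3579

Final: 0.3579


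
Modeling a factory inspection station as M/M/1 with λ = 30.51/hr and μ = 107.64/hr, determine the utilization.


ρ = λ/μ = 30.51/107.64 = 0.2834

Final: 0.2834


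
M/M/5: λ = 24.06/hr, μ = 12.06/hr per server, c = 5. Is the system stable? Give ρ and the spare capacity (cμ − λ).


Total capacity cμ = 5·12.06 = 60.30/hr
ρ = λ/(cμ) = 24.06/60.30 = 0.3990
Stable ⇔ ρ < 1: YES
Spare capacity = cμ − λ = 60.30 − 24.06 = 36.24/hr

Final: ρ = 0.3990; stable; margin = 36.24/hr


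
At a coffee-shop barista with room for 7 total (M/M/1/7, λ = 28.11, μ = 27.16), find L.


ρ = 28.11/27.16 = 1.0350
L = ρ[1 − (K+1)ρ^K + Kρ^(K+1)] / [(1−ρ)(1−ρ^(K+1))]
Numerator: 1.0350·(1 − 8·1.272089 + 7·1.316584) = 0.040753
Denominator: (-0.03498)·(-0.316584) = 0.011073
L = 0.040753/0.011073 = 3.6803

Final: 3.6803


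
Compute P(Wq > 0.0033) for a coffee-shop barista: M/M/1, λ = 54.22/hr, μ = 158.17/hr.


ρ = 54.22/158.17 = 0.3428
P(Wq > t) = ρ·e^{−(μ−λ)t} = 0.3428·e^{−0.3430}
= 0.3428·0.709613 = 0.243252

Final: 0.243252


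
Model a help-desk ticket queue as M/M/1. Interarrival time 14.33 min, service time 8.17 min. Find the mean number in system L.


λ = 60/14.33 = 4.1870 /hr
μ = 60/8.17 = 7.3439 /hr
ρ = λ/μ = 4.1870/7.3439 = 0.5701
L = ρ/(1−ρ) = 0.5701/0.4299 = 1.3263

Final: 1.3263


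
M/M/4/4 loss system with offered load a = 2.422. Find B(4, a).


B(c,a) = (a^c/c!) / Σ_{k=0}^{c} a^k/k!
a^4/4! = 1.433789
Σ terms (k=0..4): 1.00000 + 2.42200 + 2.93304 + 2.36794 + 1.43379 = 10.156774
B = 1.433789/10.156774 = 0.141166

Final: 0.141166


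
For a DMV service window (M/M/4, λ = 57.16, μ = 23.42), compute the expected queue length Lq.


a = λ/μ = 2.4406; ρ = a/4 = 0.6102
P₀ = 0.079148
Lq = P₀·a^c·ρ / (c!·(1−ρ)²) = 0.079148·35.48308·0.6102/(24·0.15197)
= 0.46981

Final: 0.46981


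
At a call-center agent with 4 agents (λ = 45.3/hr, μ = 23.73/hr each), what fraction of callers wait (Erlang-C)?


a = λ/μ = 1.9090; ρ = a/4 = 0.4772
P₀ = 0.143905 (from M/M/c formula)
C(c,a) = [a^c/(c!(1−ρ))]·P₀ = [13.28012/(24·0.5228)]·0.143905
= 1.05850·0.143905 = 0.152324

Final: 0.152324


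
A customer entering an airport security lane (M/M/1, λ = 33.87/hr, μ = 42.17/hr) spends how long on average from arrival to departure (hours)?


W = 1/(μ−λ) = 1/(42.17 − 33.87) = 1/8.30 = 0.1205 hr

Final: 0.1205 hr


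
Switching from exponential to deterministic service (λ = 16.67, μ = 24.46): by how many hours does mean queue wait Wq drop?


ρ = 16.67/24.46 = 0.6815
Wq(M/M/1) = ρ/(μ−λ) = 0.6815/7.79 = 0.08749 hr
Wq(M/D/1) = ρ/(2(μ−λ)) = 0.04374 hr
Savings = 0.08749 − 0.04374 = 0.04374 hr

Final: 0.04374 hr


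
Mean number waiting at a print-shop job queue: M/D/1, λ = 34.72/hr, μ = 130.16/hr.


ρ = 34.72/130.16 = 0.2667
M/D/1: Lq = ρ²/(2(1−ρ)) = 0.07115/(2·0.7333) = 0.04852

Final: 0.04852


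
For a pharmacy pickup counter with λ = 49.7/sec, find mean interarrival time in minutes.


Mean interarrival time = 1/λ = 1/49.7 second = 0.02012 second
In minutes: 0.02012 × 0.0166667 = 0.0003353 min

Final: 0.0003353 min


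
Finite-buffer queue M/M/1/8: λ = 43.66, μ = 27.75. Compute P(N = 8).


ρ = λ/μ = 43.66/27.75 = 1.5733
P_K = (1−ρ)ρ^K/(1−ρ^(K+1)) = (-0.5733·37.546197)/(1 − 59.072683)
= -21.526486/-58.072683 = 0.370682

Final: 0.370682


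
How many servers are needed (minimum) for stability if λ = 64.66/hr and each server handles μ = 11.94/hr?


Stability requires cμ > λ ⇔ c > λ/μ.
λ/μ = 64.66/11.94 = 5.4154
Minimum integer c = ⌊5.4154⌋ + 1 = 6
Check: 6·11.94 = 71.64 > 64.66, while 5·11.94 = 59.70 ≤ 64.66

Final: 6 servers


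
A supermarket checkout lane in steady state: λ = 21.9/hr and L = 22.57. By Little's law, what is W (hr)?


W = L/λ = 22.57/21.9 = 1.0306 hr

Final: 1.0306 hr


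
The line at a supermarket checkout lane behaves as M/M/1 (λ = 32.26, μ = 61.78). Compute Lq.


ρ = 32.26/61.78 = 0.5222
Lq = ρ²/(1−ρ) = 0.2727/0.4778 = 0.5706

Final: 0.5706


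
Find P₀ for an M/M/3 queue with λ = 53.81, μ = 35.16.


a = λ/μ = 53.81/35.16 = 1.5304; ρ = a/c = 0.5101
Σ_{k=0}^{2} a^k/k! (terms k=0..2) = 1.00000 + 1.53043 + 1.17111 = 3.70154
Tail: a^3/(3!(1−ρ)) = 3.58461/(6·0.4899) = 1.21962
P₀ = 1/(3.70154 + 1.21962) = 1/4.92116 = 0.203204

Final: 0.203204


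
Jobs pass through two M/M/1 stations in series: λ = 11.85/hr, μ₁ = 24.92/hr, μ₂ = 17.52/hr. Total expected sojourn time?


Each node sees arrival rate λ = 11.85/hr (tandem ⇒ throughput preserved).
W₁ = 1/(μ₁−λ) = 1/(24.92−11.85) = 0.07651 hr
W₂ = 1/(μ₂−λ) = 1/(17.52−11.85) = 0.17637 hr
W_total = W₁ + W₂ = 0.07651 + 0.17637 = 0.25288 hr

Final: 0.25288 hr


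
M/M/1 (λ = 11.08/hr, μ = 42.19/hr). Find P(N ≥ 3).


ρ = 11.08/42.19 = 0.2626
P(N ≥ n) = ρ^n = 0.2626^3 = 0.018113

Final: 0.018113


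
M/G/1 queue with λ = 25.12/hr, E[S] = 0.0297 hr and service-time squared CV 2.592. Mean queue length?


ρ = λ·E[S] = 25.12·0.0297 = 0.7461
Lq = ρ²(1+C_s²)/(2(1−ρ)) = 0.5566·(1+2.592)/(2·0.2539)
= 0.5566·3.5920/0.5079 = 3.93672

Final: 3.93672


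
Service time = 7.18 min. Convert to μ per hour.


μ = 1/(service time) in consistent units.
1 hour = 60 min, so μ = 60/7.18 = 8.3565 per hour

Final: 8.3565 /hr


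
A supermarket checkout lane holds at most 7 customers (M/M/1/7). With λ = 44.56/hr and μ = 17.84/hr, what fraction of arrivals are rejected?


ρ = λ/μ = 44.56/17.84 = 2.4978
P_K = (1−ρ)ρ^K/(1−ρ^(K+1)) = (-1.4978·606.530053)/(1 − 1514.965201)
= -908.435147/-1513.965201 = 0.600037

Final: 0.600037


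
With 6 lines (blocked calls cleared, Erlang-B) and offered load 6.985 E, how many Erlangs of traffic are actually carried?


B(6,6.985) = 0.330392 (Erlang-B)
Carried load = a(1 − B) = 6.985·(1 − 0.330392) = 6.985·0.669608 = 4.6772 E

Final: 4.6772 Erlangs


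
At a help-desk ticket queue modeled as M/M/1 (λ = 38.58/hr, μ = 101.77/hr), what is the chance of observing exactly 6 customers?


ρ = 38.58/101.77 = 0.3791
P_n = (1−ρ)·ρ^n = (1 − 0.3791)·0.3791^6 = 0.6209·0.002968 = 0.001843

Final: 0.001843


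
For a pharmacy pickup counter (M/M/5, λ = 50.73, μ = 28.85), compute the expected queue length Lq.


a = λ/μ = 1.7584; ρ = a/5 = 0.3517
P₀ = 0.171674
Lq = P₀·a^c·ρ / (c!·(1−ρ)²) = 0.171674·16.81106·0.3517/(120·0.42032)
= 0.02012

Final: 0.02012


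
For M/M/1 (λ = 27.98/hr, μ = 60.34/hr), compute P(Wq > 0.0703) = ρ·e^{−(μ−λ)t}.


ρ = 27.98/60.34 = 0.4637
P(Wq > t) = ρ·e^{−(μ−λ)t} = 0.4637·e^{−2.2749}
= 0.4637·0.102806 = 0.047672

Final: 0.047672


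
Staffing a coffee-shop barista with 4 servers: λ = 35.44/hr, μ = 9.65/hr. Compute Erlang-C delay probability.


a = λ/μ = 3.6725; ρ = a/4 = 0.9181
P₀ = 0.008908 (from M/M/c formula)
C(c,a) = [a^c/(c!(1−ρ))]·P₀ = [181.91378/(24·0.08187)]·0.008908
= 92.58797·0.008908 = 0.824765

Final: 0.824765


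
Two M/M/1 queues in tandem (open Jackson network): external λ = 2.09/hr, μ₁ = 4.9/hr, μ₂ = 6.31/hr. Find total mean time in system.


Each node sees arrival rate λ = 2.09/hr (tandem ⇒ throughput preserved).
W₁ = 1/(μ₁−λ) = 1/(4.9−2.09) = 0.35587 hr
W₂ = 1/(μ₂−λ) = 1/(6.31−2.09) = 0.23697 hr
W_total = W₁ + W₂ = 0.35587 + 0.23697 = 0.59284 hr

Final: 0.59284 hr


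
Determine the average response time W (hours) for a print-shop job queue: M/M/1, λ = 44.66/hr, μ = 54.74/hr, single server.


W = 1/(μ−λ) = 1/(54.74 − 44.66) = 1/10.08 = 0.09921 hr

Final: 0.09921 hr


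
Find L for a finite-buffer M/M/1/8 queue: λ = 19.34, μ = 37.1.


ρ = 19.34/37.1 = 0.5213
L = ρ[1 − (K+1)ρ^K + Kρ^(K+1)] / [(1−ρ)(1−ρ^(K+1))]
Numerator: 0.5213·(1 − 9·0.005453 + 8·0.002843) = 0.507564
Denominator: (0.4787)·(0.997157) = 0.477345
L = 0.507564/0.477345 = 1.0633

Final: 1.0633


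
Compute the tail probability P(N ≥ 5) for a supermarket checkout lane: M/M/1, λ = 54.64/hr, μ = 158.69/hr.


ρ = 54.64/158.69 = 0.3443
P(N ≥ n) = ρ^n = 0.3443^5 = 0.004840

Final: 0.004840


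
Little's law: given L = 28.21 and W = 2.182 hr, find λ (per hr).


λ = L/W = 28.21/2.182 = 12.9285 /hr

Final: 12.9285 /hr


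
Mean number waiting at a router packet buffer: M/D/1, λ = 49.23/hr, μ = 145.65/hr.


ρ = 49.23/145.65 = 0.3380
M/D/1: Lq = ρ²/(2(1−ρ)) = 0.1142/(2·0.6620) = 0.08629

Final: 0.08629


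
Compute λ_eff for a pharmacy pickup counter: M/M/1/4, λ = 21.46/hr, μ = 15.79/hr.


ρ = 1.3591; P_K = (1−ρ)ρ^4/(1−ρ^5) = 0.336858
λ_eff = λ(1 − P_K) = 21.46·(1 − 0.336858) = 21.46·0.663142 = 14.2310 /hr

Final: 14.2310 /hr


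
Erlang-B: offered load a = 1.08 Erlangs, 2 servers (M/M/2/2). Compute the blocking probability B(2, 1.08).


B(c,a) = (a^c/c!) / Σ_{k=0}^{c} a^k/k!
a^2/2! = 0.583200
Σ terms (k=0..2): 1.00000 + 1.08000 + 0.58320 = 2.663200
B = 0.583200/2.663200 = 0.218985

Final: 0.218985


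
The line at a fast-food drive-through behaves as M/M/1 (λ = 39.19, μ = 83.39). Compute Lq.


ρ = 39.19/83.39 = 0.4700
Lq = ρ²/(1−ρ) = 0.2209/0.5300 = 0.4167

Final: 0.4167


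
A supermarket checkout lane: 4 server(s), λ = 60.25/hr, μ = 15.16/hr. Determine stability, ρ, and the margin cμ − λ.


Total capacity cμ = 4·15.16 = 60.64/hr
ρ = λ/(cμ) = 60.25/60.64 = 0.9936
Stable ⇔ ρ < 1: YES
Spare capacity = cμ − λ = 60.64 − 60.25 = 0.39/hr

Final: ρ = 0.9936; stable; margin = 0.39/hr


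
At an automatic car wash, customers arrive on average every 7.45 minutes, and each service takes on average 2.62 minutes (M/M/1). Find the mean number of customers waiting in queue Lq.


λ = 60/7.45 = 8.0537 /hr
μ = 60/2.62 = 22.9008 /hr
ρ = λ/μ = 8.0537/22.9008 = 0.3517
Lq = ρ²/(1−ρ) = 0.1237/0.6483 = 0.1908

Final: 0.1908


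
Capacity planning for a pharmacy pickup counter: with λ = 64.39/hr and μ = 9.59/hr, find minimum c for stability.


Stability requires cμ > λ ⇔ c > λ/μ.
λ/μ = 64.39/9.59 = 6.7143
Minimum integer c = ⌊6.7143⌋ + 1 = 7
Check: 7·9.59 = 67.13 > 64.39, while 6·9.59 = 57.54 ≤ 64.39

Final: 7 servers


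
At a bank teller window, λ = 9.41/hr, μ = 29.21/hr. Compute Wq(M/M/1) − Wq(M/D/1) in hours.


ρ = 9.41/29.21 = 0.3221
Wq(M/M/1) = ρ/(μ−λ) = 0.3221/19.80 = 0.01627 hr
Wq(M/D/1) = ρ/(2(μ−λ)) = 0.008135 hr
Savings = 0.01627 − 0.008135 = 0.008135 hr

Final: 0.008135 hr


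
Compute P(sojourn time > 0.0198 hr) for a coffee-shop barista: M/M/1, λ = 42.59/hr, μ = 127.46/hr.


W ~ Exponential(μ−λ) for M/M/1.
μ − λ = 127.46 − 42.59 = 84.8700
P(W > t) = e^{−(μ−λ)t} = e^{−1.6804} = 0.186295

Final: 0.186295


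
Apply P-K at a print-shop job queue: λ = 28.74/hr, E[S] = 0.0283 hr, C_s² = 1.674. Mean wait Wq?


ρ = λ·E[S] = 28.74·0.0283 = 0.8133
E[S²] = E[S]²(1+C_s²) = 0.0283²·(1+1.674) = 0.002142
Wq = λ·E[S²]/(2(1−ρ)) = 28.74·0.002142/(2·0.1867) = 0.16487 hr

Final: 0.16487 hr


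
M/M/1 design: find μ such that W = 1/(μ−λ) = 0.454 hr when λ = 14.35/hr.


W = 1/(μ−λ) ⇒ μ − λ = 1/W = 1/0.454 = 2.2026
μ = λ + 1/W = 14.35 + 2.2026 = 16.5526 per hr

Final: 16.5526 /hr


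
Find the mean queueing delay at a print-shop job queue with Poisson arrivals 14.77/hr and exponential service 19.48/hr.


ρ = 14.77/19.48 = 0.7582
Wq = ρ/(μ−λ) = 0.7582/(19.48 − 14.77) = 0.7582/4.71 = 0.1610 hr

Final: 0.1610 hr


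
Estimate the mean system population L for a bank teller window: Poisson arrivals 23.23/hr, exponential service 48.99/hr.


ρ = λ/μ = 23.23/48.99 = 0.4742
L = ρ/(1−ρ) = 0.4742/(1 − 0.4742) = 0.4742/0.5258 = 0.9018

Final: 0.9018


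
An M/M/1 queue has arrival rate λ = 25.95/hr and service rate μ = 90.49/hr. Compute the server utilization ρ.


ρ = λ/μ = 25.95/90.49 = 0.2868

Final: 0.2868


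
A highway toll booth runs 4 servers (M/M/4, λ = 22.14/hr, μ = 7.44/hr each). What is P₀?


a = λ/μ = 22.14/7.44 = 2.9758; ρ = a/c = 0.7440
Σ_{k=0}^{3} a^k/k! (terms k=0..3) = 1.00000 + 2.97581 + 4.42771 + 4.39200 = 12.79552
Tail: a^4/(4!(1−ρ)) = 78.41853/(24·0.2560) = 12.76102
P₀ = 1/(12.79552 + 12.76102) = 1/25.55654 = 0.039129

Final: 0.039129


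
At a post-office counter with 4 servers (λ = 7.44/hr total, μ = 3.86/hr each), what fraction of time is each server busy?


ρ = λ/(cμ) = 7.44/(4·3.86) = 7.44/15.44 = 0.4819

Final: 0.4819


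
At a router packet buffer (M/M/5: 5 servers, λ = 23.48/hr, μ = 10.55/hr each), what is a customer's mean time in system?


a = 2.2256; ρ = 0.4451; P₀ = 0.106588
Lq = P₀·a^c·ρ/(c!(1−ρ)²) = 0.07012
Wq = Lq/λ = 0.07012/23.48 = 0.002986 hr
W = Wq + 1/μ = 0.002986 + 0.09479 = 0.09777 hr

Final: 0.09777 hr


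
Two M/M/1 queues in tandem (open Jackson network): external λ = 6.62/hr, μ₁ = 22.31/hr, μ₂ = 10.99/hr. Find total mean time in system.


Each node sees arrival rate λ = 6.62/hr (tandem ⇒ throughput preserved).
W₁ = 1/(μ₁−λ) = 1/(22.31−6.62) = 0.06373 hr
W₂ = 1/(μ₂−λ) = 1/(10.99−6.62) = 0.22883 hr
W_total = W₁ + W₂ = 0.06373 + 0.22883 = 0.29257 hr

Final: 0.29257 hr


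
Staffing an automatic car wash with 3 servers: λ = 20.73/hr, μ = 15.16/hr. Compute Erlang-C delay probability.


a = λ/μ = 1.3674; ρ = a/3 = 0.4558
P₀ = 0.244775 (from M/M/c formula)
C(c,a) = [a^c/(c!(1−ρ))]·P₀ = [2.55682/(6·0.5442)]·0.244775
= 0.78306·0.244775 = 0.191673

Final: 0.191673


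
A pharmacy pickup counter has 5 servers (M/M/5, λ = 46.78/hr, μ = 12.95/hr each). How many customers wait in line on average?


a = λ/μ = 3.6124; ρ = a/5 = 0.7225
P₀ = 0.022443
Lq = P₀·a^c·ρ / (c!·(1−ρ)²) = 0.022443·615.10923·0.7225/(120·0.07702)
= 1.07907

Final: 1.07907


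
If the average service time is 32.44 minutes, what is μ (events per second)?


μ = 1/(service time) in consistent units.
1 second = 0.0166667 min, so μ = 0.0166667/32.44 = 0.0005138 per second

Final: 0.0005138 /sec


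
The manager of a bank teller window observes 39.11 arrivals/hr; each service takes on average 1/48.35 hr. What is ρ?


ρ = λ/μ = 39.11/48.35 = 0.8089

Final: 0.8089


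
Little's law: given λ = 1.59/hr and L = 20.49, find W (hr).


W = L/λ = 20.49/1.59 = 12.8868 hr

Final: 12.8868 hr


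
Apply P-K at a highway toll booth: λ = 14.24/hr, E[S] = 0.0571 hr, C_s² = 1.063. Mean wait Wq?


ρ = λ·E[S] = 14.24·0.0571 = 0.8131
E[S²] = E[S]²(1+C_s²) = 0.0571²·(1+1.063) = 0.006726
Wq = λ·E[S²]/(2(1−ρ)) = 14.24·0.006726/(2·0.1869) = 0.25624 hr

Final: 0.25624 hr


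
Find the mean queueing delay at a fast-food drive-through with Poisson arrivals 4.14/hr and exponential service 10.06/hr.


ρ = 4.14/10.06 = 0.4115
Wq = ρ/(μ−λ) = 0.4115/(10.06 − 4.14) = 0.4115/5.92 = 0.06952 hr

Final: 0.06952 hr


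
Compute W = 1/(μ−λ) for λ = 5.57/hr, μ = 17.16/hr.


W = 1/(μ−λ) = 1/(17.16 − 5.57) = 1/11.59 = 0.08628 hr

Final: 0.08628 hr


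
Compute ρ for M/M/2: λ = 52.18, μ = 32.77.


ρ = λ/(cμ) = 52.18/(2·32.77) = 52.18/65.54 = 0.7962

Final: 0.7962


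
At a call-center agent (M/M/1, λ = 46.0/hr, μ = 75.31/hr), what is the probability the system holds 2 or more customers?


ρ = 46.0/75.31 = 0.6108
P(N ≥ n) = ρ^n = 0.6108^2 = 0.373087

Final: 0.373087


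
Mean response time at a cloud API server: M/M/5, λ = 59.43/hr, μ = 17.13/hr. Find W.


a = 3.4694; ρ = 0.6939; P₀ = 0.026906
Lq = P₀·a^c·ρ/(c!(1−ρ)²) = 0.83442
Wq = Lq/λ = 0.83442/59.43 = 0.01404 hr
W = Wq + 1/μ = 0.01404 + 0.05838 = 0.07242 hr

Final: 0.07242 hr


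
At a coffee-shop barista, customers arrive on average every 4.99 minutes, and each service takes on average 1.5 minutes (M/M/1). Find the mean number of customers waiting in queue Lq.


λ = 60/4.99 = 12.0240 /hr
μ = 60/1.5 = 40.0000 /hr
ρ = λ/μ = 12.0240/40.0000 = 0.3006
Lq = ρ²/(1−ρ) = 0.09036/0.6994 = 0.1292

Final: 0.1292


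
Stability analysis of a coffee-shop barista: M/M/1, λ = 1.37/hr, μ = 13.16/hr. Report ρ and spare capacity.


Total capacity cμ = 1·13.16 = 13.16/hr
ρ = λ/(cμ) = 1.37/13.16 = 0.1041
Stable ⇔ ρ < 1: YES
Spare capacity = cμ − λ = 13.16 − 1.37 = 11.79/hr

Final: ρ = 0.1041; stable; margin = 11.79/hr


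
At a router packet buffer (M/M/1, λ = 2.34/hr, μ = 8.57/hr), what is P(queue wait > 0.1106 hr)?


ρ = 2.34/8.57 = 0.2730
P(Wq > t) = ρ·e^{−(μ−λ)t} = 0.2730·e^{−0.6890}
= 0.2730·0.502059 = 0.137085

Final: 0.137085


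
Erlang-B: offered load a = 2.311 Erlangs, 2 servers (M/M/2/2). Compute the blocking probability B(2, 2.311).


B(c,a) = (a^c/c!) / Σ_{k=0}^{c} a^k/k!
a^2/2! = 2.670360
Σ terms (k=0..2): 1.00000 + 2.31100 + 2.67036 = 5.981360
B = 2.670360/5.981360 = 0.446447

Final: 0.446447


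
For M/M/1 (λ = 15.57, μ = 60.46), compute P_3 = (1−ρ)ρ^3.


ρ = 15.57/60.46 = 0.2575
P_n = (1−ρ)·ρ^n = (1 − 0.2575)·0.2575^3 = 0.7425·0.017079 = 0.012681

Final: 0.012681


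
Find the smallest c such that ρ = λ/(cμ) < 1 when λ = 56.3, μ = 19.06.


Stability requires cμ > λ ⇔ c > λ/μ.
λ/μ = 56.3/19.06 = 2.9538
Minimum integer c = ⌊2.9538⌋ + 1 = 3
Check: 3·19.06 = 57.18 > 56.3, while 2·19.06 = 38.12 ≤ 56.3

Final: 3 servers


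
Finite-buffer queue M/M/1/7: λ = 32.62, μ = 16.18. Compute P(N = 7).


ρ = λ/μ = 32.62/16.18 = 2.0161
P_K = (1−ρ)ρ^K/(1−ρ^(K+1)) = (-1.0161·135.374877)/(1 − 272.925123)
= -137.550246/-271.925123 = 0.505839

Final: 0.505839


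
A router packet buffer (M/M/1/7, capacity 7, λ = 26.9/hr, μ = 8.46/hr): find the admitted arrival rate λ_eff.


ρ = 3.1797; P_K = (1−ρ)ρ^7/(1−ρ^8) = 0.685567
λ_eff = λ(1 − P_K) = 26.9·(1 − 0.685567) = 26.9·0.314433 = 8.4582 /hr

Final: 8.4582 /hr


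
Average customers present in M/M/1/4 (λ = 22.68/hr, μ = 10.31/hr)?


ρ = 22.68/10.31 = 2.1998
L = ρ[1 − (K+1)ρ^K + Kρ^(K+1)] / [(1−ρ)(1−ρ^(K+1))]
Numerator: 2.1998·(1 − 5·23.417339 + 4·51.513603) = 197.911525
Denominator: (-1.1998)·(-50.513603) = 60.606524
L = 197.911525/60.606524 = 3.2655

Final: 3.2655


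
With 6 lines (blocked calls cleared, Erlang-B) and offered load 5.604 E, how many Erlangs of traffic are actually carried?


B(6,5.604) = 0.236613 (Erlang-B)
Carried load = a(1 − B) = 5.604·(1 − 0.236613) = 5.604·0.763387 = 4.2780 E

Final: 4.2780 Erlangs


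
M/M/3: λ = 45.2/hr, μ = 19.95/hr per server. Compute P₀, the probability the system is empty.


a = λ/μ = 45.2/19.95 = 2.2657; ρ = a/c = 0.7552
Σ_{k=0}^{2} a^k/k! (terms k=0..2) = 1.00000 + 2.26566 + 2.56662 = 5.83228
Tail: a^3/(3!(1−ρ)) = 11.63018/(6·0.2448) = 7.91885
P₀ = 1/(5.83228 + 7.91885) = 1/13.75113 = 0.072721

Final: 0.072721


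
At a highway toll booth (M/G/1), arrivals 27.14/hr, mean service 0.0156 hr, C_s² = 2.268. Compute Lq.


ρ = λ·E[S] = 27.14·0.0156 = 0.4234
Lq = ρ²(1+C_s²)/(2(1−ρ)) = 0.1793·(1+2.268)/(2·0.5766)
= 0.1793·3.2680/1.1532 = 0.50797

Final: 0.50797


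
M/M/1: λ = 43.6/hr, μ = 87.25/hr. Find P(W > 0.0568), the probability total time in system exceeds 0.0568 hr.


W ~ Exponential(μ−λ) for M/M/1.
μ − λ = 87.25 − 43.6 = 43.6500
P(W > t) = e^{−(μ−λ)t} = e^{−2.4793} = 0.083800

Final: 0.083800


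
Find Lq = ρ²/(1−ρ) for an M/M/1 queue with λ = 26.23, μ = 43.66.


ρ = 26.23/43.66 = 0.6008
Lq = ρ²/(1−ρ) = 0.3609/0.3992 = 0.9041

Final: 0.9041


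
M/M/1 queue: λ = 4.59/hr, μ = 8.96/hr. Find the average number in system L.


ρ = λ/μ = 4.59/8.96 = 0.5123
L = ρ/(1−ρ) = 0.5123/(1 − 0.5123) = 0.5123/0.4877 = 1.0503

Final: 1.0503


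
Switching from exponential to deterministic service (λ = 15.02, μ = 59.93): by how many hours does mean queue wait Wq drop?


ρ = 15.02/59.93 = 0.2506
Wq(M/M/1) = ρ/(μ−λ) = 0.2506/44.91 = 0.005581 hr
Wq(M/D/1) = ρ/(2(μ−λ)) = 0.002790 hr
Savings = 0.005581 − 0.002790 = 0.002790 hr

Final: 0.002790 hr


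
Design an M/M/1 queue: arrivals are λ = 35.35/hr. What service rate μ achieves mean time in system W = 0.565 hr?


W = 1/(μ−λ) ⇒ μ − λ = 1/W = 1/0.565 = 1.7699
μ = λ + 1/W = 35.35 + 1.7699 = 37.1199 per hr

Final: 37.1199 /hr


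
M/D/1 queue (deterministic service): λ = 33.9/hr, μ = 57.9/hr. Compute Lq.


ρ = 33.9/57.9 = 0.5855
M/D/1: Lq = ρ²/(2(1−ρ)) = 0.3428/(2·0.4145) = 0.41350

Final: 0.41350


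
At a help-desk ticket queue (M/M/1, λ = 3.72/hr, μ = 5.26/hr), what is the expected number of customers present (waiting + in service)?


ρ = λ/μ = 3.72/5.26 = 0.7072
L = ρ/(1−ρ) = 0.7072/(1 − 0.7072) = 0.7072/0.2928 = 2.4156

Final: 2.4156


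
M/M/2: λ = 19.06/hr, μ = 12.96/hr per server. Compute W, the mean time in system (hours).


a = 1.4707; ρ = 0.7353; P₀ = 0.152512
Lq = P₀·a^c·ρ/(c!(1−ρ)²) = 1.73149
Wq = Lq/λ = 1.73149/19.06 = 0.09084 hr
W = Wq + 1/μ = 0.09084 + 0.07716 = 0.16800 hr

Final: 0.16800 hr


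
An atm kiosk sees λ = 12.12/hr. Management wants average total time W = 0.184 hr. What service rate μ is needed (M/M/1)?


W = 1/(μ−λ) ⇒ μ − λ = 1/W = 1/0.184 = 5.4348
μ = λ + 1/W = 12.12 + 5.4348 = 17.5548 per hr

Final: 17.5548 /hr


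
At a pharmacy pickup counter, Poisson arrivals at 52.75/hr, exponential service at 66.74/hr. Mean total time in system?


W = 1/(μ−λ) = 1/(66.74 − 52.75) = 1/13.99 = 0.07148 hr

Final: 0.07148 hr


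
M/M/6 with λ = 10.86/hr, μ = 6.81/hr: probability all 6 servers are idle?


a = λ/μ = 10.86/6.81 = 1.5947; ρ = a/c = 0.2658
Σ_{k=0}^{5} a^k/k! (terms k=0..5) = 1.00000 + 1.59471 + 1.27156 + 0.67592 + 0.26948 + 0.08595 = 4.89761
Tail: a^6/(6!(1−ρ)) = 16.44736/(720·0.7342) = 0.03111
P₀ = 1/(4.89761 + 0.03111) = 1/4.92873 = 0.202892

Final: 0.202892


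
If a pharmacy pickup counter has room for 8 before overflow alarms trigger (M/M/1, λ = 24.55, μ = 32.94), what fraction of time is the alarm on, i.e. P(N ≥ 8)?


ρ = 24.55/32.94 = 0.7453
P(N ≥ n) = ρ^n = 0.7453^8 = 0.095197

Final: 0.095197


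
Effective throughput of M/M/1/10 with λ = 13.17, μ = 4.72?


ρ = 2.7903; P_K = (1−ρ)ρ^10/(1−ρ^11) = 0.641618
λ_eff = λ(1 − P_K) = 13.17·(1 − 0.641618) = 13.17·0.358382 = 4.7199 /hr

Final: 4.7199 /hr


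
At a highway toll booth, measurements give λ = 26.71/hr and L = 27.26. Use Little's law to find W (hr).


W = L/λ = 27.26/26.71 = 1.0206 hr

Final: 1.0206 hr
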